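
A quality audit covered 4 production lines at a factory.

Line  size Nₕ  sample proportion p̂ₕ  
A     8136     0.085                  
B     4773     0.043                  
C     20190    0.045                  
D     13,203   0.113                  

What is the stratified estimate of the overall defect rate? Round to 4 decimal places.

0.0712

Wₕ = Nₕ/N with N = 46302: 0.1757, 0.1031, 0.4361, 0.2851.
p̂_st = 0.1757·0.085 + 0.1031·0.043 + 0.4361·0.045 + 0.2851·0.113 ≈ 0.071213... → 0.0712.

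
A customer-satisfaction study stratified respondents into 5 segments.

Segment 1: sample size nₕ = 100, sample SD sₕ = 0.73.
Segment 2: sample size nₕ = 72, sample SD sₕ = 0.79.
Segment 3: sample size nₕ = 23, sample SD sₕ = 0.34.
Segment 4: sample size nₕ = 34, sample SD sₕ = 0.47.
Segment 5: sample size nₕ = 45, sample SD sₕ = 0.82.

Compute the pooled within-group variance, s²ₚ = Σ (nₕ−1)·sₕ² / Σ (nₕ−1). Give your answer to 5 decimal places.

0.50739

Degrees of freedom: 99 + 71 + 22 + 33 + 44 = 269.
Σ(nₕ−1)sₕ² = 99·0.5329 + 71·0.6241 + 22·0.1156 + 33·0.2209 + 44·0.6724 = 136.4867.
s²ₚ = 136.4867 / 269 = 0.5073855... → 0.50739.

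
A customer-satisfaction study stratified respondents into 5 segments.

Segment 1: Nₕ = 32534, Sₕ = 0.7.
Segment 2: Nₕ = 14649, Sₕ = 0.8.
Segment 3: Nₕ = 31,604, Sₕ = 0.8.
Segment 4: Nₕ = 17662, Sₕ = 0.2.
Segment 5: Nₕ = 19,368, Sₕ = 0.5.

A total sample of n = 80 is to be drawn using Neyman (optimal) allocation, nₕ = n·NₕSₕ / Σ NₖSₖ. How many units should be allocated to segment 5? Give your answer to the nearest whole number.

Σ NₕSₕ = 32534·0.7 + 14649·0.8 + 31604·0.8 + 17662·0.2 + 19368·0.5 = 72992.6.
Share for 5: 9684/72992.6 = 0.13267.
n_5 = 80 × 0.13267 = 10.614... → 11.

11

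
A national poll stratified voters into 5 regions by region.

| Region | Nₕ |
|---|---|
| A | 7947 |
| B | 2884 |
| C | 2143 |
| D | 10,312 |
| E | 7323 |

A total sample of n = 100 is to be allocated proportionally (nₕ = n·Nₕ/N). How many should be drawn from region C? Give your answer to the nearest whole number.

7

Share of region C = 2143/30609 = 0.07001.
Allocate 100 × 0.07001 = 7.001... → 7.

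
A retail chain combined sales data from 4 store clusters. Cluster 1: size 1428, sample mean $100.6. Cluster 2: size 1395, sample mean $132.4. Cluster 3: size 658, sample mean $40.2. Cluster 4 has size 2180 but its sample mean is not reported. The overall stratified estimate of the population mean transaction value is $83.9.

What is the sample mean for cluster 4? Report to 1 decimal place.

55.1

N = 1428 + 1395 + 658 + 2180 = 5661.
Overall total = μ·N = 83.9·5661 = 474957.9.
Subtract the known strata: 1428·100.6 + 1395·132.4 + 658·40.2 = 354806.4.
Remaining total for cluster 4: 474957.9 − 354806.4 = 120151.5.
Divide by its size: 120151.5 / 2180 = 55.115... → 55.1.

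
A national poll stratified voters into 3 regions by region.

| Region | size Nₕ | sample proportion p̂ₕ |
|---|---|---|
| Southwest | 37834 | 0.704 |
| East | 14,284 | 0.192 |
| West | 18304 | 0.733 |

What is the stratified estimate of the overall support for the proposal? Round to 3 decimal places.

Wₕ = Nₕ/N with N = 70422: 0.5372, 0.2028, 0.2599.
p̂_st = 0.5372·0.704 + 0.2028·0.192 + 0.2599·0.733 ≈ 0.60769... → 0.608.

0.608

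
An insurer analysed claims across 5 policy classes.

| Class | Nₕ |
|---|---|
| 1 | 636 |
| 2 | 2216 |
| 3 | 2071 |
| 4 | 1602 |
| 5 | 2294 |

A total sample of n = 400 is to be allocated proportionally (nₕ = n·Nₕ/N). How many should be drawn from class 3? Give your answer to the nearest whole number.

Share of class 3 = 2071/8819 = 0.23483.
Allocate 400 × 0.23483 = 93.934... → 94.

94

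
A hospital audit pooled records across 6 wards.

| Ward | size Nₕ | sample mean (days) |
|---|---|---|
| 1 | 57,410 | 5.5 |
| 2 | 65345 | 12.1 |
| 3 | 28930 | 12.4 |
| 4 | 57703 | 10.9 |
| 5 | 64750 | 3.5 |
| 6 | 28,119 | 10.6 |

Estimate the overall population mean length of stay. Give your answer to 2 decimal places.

8.66

x̄_st = (Σ Nₕx̄ₕ) / (Σ Nₕ) = (57410·5.5 + 65345·12.1 + 28930·12.4 + 57703·10.9 + 64750·3.5 + 28119·10.6) / 302257
= 2618810.6 / 302257 = 8.6642... → 8.66.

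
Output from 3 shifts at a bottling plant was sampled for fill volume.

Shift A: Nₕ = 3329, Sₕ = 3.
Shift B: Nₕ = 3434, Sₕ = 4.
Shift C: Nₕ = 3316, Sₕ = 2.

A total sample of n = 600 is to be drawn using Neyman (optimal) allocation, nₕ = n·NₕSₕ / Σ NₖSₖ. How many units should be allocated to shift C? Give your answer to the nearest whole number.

Σ NₕSₕ = 3329·3 + 3434·4 + 3316·2 = 30355.
Share for C: 6632/30355 = 0.21848.
n_C = 600 × 0.21848 = 131.089... → 131.

131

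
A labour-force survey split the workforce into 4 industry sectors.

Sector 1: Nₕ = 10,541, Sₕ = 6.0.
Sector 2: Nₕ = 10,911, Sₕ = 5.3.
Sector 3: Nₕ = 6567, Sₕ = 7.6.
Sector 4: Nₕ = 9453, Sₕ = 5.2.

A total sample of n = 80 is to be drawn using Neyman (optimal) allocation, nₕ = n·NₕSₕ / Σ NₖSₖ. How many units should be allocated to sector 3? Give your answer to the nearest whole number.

18

Σ NₕSₕ = 10541·6.0 + 10911·5.3 + 6567·7.6 + 9453·5.2 = 220139.1.
Share for 3: 49909.2/220139.1 = 0.22672.
n_3 = 80 × 0.22672 = 18.137... → 18.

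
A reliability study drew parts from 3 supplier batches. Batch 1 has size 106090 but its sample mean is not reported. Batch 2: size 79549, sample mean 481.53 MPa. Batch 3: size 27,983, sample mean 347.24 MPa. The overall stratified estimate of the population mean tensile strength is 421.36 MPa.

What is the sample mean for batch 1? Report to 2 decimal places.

N = 106090 + 79549 + 27983 = 213622.
Overall total = μ·N = 421.36·213622 = 90011765.92.
Subtract the known strata: 79549·481.53 + 27983·347.24 = 48022046.89.
Remaining total for batch 1: 90011765.92 − 48022046.89 = 41989719.03.
Divide by its size: 41989719.03 / 106090 = 395.7934... → 395.79.

395.79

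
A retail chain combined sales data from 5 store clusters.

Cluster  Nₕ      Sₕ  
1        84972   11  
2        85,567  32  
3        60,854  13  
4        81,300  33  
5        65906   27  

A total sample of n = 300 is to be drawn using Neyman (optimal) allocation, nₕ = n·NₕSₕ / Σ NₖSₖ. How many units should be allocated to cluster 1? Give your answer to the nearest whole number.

1: NₕSₕ = 84972·11 = 934692
2: NₕSₕ = 85567·32 = 2738144
3: NₕSₕ = 60854·13 = 791102
4: NₕSₕ = 81300·33 = 2682900
5: NₕSₕ = 65906·27 = 1779462
Σ NₕSₕ = 8926300.
n_1 = 300·934692/8926300 = 31.414... → 31.

31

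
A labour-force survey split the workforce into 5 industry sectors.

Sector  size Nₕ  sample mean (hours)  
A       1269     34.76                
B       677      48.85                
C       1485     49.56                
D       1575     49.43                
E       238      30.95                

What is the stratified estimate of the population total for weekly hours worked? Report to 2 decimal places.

235996.84

Population total = Σ Nₕ·x̄ₕ (each stratum's size times its mean).
1269·34.76 + 677·48.85 + 1485·49.56 + 1575·49.43 + 238·30.95 = 44110.44 + 33071.45 + 73596.6 + 77852.25 + 7366.1 = 235996.84.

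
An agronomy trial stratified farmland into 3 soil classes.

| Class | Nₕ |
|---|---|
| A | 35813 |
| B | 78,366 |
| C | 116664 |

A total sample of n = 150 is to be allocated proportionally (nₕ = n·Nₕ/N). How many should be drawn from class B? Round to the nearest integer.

51

Share of class B = 78366/230843 = 0.33948.
Allocate 150 × 0.33948 = 50.922... → 51.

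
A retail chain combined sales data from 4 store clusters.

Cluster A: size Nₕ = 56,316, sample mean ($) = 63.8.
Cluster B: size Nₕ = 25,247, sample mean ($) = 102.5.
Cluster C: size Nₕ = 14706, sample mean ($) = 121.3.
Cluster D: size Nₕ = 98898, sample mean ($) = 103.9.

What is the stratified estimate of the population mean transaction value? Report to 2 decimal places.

93.46

N = 56316 + 25247 + 14706 + 98898 = 195167.
Overall mean = Σ (Nₕ/N)·x̄ₕ — weight by population share, not a simple average.
Σ Nₕx̄ₕ = 56316·63.8 + 25247·102.5 + 14706·121.3 + 98898·103.9 = 3592960.8 + 2587817.5 + 1783837.8 + 10275502.2 = 18240118.3.
Divide by N: 18240118.3 / 195167 = 93.4590... → 93.46.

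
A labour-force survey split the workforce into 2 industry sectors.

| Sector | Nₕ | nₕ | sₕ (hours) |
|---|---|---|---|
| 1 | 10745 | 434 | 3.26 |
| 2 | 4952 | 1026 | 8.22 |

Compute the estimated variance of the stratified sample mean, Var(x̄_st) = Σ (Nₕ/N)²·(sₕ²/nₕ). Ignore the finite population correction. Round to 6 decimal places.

N = 15697. Term for each stratum: Wₕ²sₕ²/nₕ.
Var(x̄_st) = 0.011474268 + 0.006554269 = 0.018028537 → 0.018029.

0.018029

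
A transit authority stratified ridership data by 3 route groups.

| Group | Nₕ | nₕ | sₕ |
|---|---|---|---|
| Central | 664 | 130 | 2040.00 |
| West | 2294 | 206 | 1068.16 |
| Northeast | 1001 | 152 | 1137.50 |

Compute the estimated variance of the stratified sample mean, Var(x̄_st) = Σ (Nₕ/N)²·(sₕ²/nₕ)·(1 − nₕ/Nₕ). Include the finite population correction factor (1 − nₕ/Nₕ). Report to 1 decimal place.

N = 3959. Term for each stratum: Wₕ²sₕ²/nₕ·(1−nₕ/Nₕ).
Var(x̄_st) = 724.1947 + 1692.6155 + 461.5619 = 2878.3721 → 2878.4.

2878.4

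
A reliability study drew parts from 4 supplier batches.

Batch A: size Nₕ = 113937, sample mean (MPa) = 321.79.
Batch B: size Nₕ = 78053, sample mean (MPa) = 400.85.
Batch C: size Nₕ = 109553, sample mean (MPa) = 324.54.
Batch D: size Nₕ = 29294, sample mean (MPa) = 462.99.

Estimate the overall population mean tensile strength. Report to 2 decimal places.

353.86

N = 113937 + 78053 + 109553 + 29294 = 330837.
Weight each subgroup mean by Nₕ/N and sum.
Σ Nₕx̄ₕ = 113937·321.79 + 78053·400.85 + 109553·324.54 + 29294·462.99 = 36663787.23 + 31287545.05 + 35554330.62 + 13562829.06 = 117068491.96.
Divide by N: 117068491.96 / 330837 = 353.8555... → 353.86.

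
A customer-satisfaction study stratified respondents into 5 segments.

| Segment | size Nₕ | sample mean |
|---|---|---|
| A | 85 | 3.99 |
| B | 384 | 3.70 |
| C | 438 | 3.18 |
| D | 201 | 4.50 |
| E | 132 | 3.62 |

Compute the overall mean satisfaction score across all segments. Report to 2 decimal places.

N = 1240; weights Wₕ = Nₕ/N = (0.0685, 0.3097, 0.3532, 0.1621, 0.1065).
x̄_st = Σ Wₕ·x̄ₕ = 0.0685·3.99 + 0.3097·3.70 + 0.3532·3.18 + 0.1621·4.50 + 0.1065·3.62 ≈ 3.6574...
→ 3.66.

3.66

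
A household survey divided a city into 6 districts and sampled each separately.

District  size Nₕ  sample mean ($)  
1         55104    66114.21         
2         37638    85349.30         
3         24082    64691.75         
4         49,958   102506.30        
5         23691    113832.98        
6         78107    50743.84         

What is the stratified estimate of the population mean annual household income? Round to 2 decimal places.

N = 268580; weights Wₕ = Nₕ/N = (0.2052, 0.1401, 0.0897, 0.1860, 0.0882, 0.2908).
x̄_st = Σ Wₕ·x̄ₕ = 0.2052·66114.21 + 0.1401·85349.30 + 0.0897·64691.75 + 0.1860·102506.30 + 0.0882·113832.98 + 0.2908·50743.84 ≈ 75190.6958...
→ 75190.70.

75190.70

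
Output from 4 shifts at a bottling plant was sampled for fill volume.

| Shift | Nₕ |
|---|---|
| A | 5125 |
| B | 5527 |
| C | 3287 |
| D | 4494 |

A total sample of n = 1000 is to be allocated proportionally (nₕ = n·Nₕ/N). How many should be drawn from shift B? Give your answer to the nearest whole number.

N = 5125 + 5527 + 3287 + 4494 = 18433.
n_B = 1000·5527/18433 = 299.843... → 300.

300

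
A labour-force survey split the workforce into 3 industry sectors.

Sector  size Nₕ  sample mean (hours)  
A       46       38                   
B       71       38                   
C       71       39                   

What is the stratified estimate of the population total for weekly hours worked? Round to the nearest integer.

7215

Estimate total by summing Nₕ·x̄ₕ over strata.
46·38 + 71·38 + 71·39 = 1748 + 2698 + 2769 = 7215.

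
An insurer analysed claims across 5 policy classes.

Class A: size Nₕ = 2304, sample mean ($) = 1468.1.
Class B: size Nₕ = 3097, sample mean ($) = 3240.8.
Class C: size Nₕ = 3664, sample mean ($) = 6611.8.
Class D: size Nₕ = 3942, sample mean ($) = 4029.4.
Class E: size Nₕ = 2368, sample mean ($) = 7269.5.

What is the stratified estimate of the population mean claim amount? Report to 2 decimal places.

4601.17

x̄_st = (Σ Nₕx̄ₕ) / (Σ Nₕ) = (2304·1468.1 + 3097·3240.8 + 3664·6611.8 + 3942·4029.4 + 2368·7269.5) / 15375
= 70742966 / 15375 = 4601.1685... → 4601.17.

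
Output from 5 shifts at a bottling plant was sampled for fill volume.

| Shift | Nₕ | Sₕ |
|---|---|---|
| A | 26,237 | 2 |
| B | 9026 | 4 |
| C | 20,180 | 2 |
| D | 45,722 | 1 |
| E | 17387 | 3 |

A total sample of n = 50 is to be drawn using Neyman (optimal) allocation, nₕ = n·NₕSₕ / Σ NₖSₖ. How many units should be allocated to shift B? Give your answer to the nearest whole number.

A: NₕSₕ = 26237·2 = 52474
B: NₕSₕ = 9026·4 = 36104
C: NₕSₕ = 20180·2 = 40360
D: NₕSₕ = 45722·1 = 45722
E: NₕSₕ = 17387·3 = 52161
Σ NₕSₕ = 226821.
n_B = 50·36104/226821 = 7.959... → 8.

8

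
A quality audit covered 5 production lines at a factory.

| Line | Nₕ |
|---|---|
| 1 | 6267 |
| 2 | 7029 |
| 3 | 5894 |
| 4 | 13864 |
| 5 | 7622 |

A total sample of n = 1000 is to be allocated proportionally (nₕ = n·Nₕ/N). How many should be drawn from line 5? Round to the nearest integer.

Share of line 5 = 7622/40676 = 0.18738.
Allocate 1000 × 0.18738 = 187.383... → 187.

187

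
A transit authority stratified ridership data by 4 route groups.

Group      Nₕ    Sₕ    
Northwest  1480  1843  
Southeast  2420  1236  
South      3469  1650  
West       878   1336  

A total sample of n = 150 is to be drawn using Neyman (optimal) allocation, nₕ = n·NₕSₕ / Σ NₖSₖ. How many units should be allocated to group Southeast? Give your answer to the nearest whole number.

Northwest: NₕSₕ = 1480·1843 = 2727640
Southeast: NₕSₕ = 2420·1236 = 2991120
South: NₕSₕ = 3469·1650 = 5723850
West: NₕSₕ = 878·1336 = 1173008
Σ NₕSₕ = 12615618.
n_Southeast = 150·2991120/12615618 = 35.564... → 36.

36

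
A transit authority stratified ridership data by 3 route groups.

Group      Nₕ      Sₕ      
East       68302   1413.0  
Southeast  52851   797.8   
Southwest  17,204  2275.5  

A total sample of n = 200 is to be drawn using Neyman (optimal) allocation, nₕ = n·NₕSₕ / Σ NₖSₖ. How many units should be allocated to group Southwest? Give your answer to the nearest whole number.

East: NₕSₕ = 68302·1413.0 = 96510726
Southeast: NₕSₕ = 52851·797.8 = 42164527.8
Southwest: NₕSₕ = 17204·2275.5 = 39147702
Σ NₕSₕ = 177822955.8.
n_Southwest = 200·39147702/177822955.8 = 44.030... → 44.

44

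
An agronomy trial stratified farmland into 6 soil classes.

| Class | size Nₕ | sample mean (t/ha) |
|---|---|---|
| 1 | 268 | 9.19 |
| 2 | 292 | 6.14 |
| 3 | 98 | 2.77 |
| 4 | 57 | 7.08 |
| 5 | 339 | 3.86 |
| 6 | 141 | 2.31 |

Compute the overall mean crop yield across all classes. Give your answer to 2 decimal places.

N = 268 + 292 + 98 + 57 + 339 + 141 = 1195.
The stratified mean weights each stratum mean by its population share Nₕ/N.
Σ Nₕx̄ₕ = 268·9.19 + 292·6.14 + 98·2.77 + 57·7.08 + 339·3.86 + 141·2.31 = 2462.92 + 1792.88 + 271.46 + 403.56 + 1308.54 + 325.71 = 6565.07.
Divide by N: 6565.07 / 1195 = 5.4938... → 5.49.

5.49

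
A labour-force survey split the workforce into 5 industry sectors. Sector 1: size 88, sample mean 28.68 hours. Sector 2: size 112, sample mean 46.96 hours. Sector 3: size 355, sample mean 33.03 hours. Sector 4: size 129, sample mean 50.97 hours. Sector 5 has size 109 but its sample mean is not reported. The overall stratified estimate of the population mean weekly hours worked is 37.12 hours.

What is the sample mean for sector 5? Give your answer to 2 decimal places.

30.75

Σ Nₕx̄ₕ = N·μ, so 109·x̄_5 = 793·37.12 − (88·28.68 + 112·46.96 + 355·33.03 + 129·50.97).
= 29436.16 − 26084.14 = 3352.02.
x̄_5 = 3352.02 / 109 = 30.7525... → 30.75.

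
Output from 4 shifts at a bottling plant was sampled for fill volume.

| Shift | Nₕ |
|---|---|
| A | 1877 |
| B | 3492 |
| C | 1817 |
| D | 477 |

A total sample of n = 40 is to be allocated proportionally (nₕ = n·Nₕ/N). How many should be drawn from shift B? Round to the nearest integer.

N = 1877 + 3492 + 1817 + 477 = 7663.
n_B = 40·3492/7663 = 18.228... → 18.

18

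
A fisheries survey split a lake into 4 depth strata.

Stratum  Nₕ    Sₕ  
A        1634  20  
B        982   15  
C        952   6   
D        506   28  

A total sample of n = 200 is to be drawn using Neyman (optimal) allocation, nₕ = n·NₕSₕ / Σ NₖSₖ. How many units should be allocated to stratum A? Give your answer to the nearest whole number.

Σ NₕSₕ = 1634·20 + 982·15 + 952·6 + 506·28 = 67290.
Share for A: 32680/67290 = 0.48566.
n_A = 200 × 0.48566 = 97.132... → 97.

97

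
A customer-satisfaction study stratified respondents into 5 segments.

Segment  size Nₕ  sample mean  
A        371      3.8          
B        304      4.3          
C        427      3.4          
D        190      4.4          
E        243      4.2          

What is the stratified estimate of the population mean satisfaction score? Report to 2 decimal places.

3.93

N = 1535; weights Wₕ = Nₕ/N = (0.2417, 0.1980, 0.2782, 0.1238, 0.1583).
x̄_st = Σ Wₕ·x̄ₕ = 0.2417·3.8 + 0.1980·4.3 + 0.2782·3.4 + 0.1238·4.4 + 0.1583·4.2 ≈ 3.9253...
→ 3.93.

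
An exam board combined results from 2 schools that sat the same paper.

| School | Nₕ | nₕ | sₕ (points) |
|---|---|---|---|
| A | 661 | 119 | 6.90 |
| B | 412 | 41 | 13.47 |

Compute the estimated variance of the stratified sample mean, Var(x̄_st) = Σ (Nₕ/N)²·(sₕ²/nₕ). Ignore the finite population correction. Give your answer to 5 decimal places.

N = 1073; Wₕ = Nₕ/N.
school A: (661/1073)²·6.90²/119 = 0.15182899
school B: (412/1073)²·13.47²/41 = 0.65244863
Sum = 0.80427762 → 0.80428.

0.80428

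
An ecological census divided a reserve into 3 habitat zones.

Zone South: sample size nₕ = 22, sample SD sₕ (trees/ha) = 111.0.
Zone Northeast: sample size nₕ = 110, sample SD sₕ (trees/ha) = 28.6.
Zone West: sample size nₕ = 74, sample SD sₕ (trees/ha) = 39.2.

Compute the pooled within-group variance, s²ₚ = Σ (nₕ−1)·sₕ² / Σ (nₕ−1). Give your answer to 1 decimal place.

2266.4

South: (22−1)·111.0² = 21·12321 = 258741
Northeast: (110−1)·28.6² = 109·817.96 = 89157.64
West: (74−1)·39.2² = 73·1536.64 = 112174.72
Numerator = 460073.36; denominator = Σ(nₕ−1) = 203.
s²ₚ = 460073.36/203 = 2266.371... → 2266.4.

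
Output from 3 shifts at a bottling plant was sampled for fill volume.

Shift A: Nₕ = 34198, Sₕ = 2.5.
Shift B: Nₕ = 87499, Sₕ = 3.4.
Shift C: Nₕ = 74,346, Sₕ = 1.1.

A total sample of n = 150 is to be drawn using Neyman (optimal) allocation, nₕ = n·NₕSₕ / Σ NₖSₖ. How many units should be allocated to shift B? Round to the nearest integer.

96

Σ NₕSₕ = 34198·2.5 + 87499·3.4 + 74346·1.1 = 464772.2.
Share for B: 297496.6/464772.2 = 0.64009.
n_B = 150 × 0.64009 = 96.014... → 96.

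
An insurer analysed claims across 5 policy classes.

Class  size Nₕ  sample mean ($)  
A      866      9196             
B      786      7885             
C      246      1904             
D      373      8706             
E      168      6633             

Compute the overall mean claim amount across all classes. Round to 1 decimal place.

7786.6

x̄_st = (Σ Nₕx̄ₕ) / (Σ Nₕ) = (866·9196 + 786·7885 + 246·1904 + 373·8706 + 168·6633) / 2439
= 18991412 / 2439 = 7786.557... → 7786.6.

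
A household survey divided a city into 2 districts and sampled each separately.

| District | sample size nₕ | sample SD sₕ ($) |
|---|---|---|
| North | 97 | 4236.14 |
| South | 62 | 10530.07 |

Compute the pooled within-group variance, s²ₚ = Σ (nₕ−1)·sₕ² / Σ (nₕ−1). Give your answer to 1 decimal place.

54054353.6

Degrees of freedom: 96 + 61 = 157.
Σ(nₕ−1)sₕ² = 96·17944882.0996 + 61·110882374.2049 = 8486533508.0605.
s²ₚ = 8486533508.0605 / 157 = 54054353.555... → 54054353.6.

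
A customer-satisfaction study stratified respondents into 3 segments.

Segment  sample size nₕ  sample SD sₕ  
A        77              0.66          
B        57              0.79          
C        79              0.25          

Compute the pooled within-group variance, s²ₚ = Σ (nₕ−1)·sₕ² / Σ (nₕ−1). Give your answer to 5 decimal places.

0.34729

A: (77−1)·0.66² = 76·0.4356 = 33.1056
B: (57−1)·0.79² = 56·0.6241 = 34.9496
C: (79−1)·0.25² = 78·0.0625 = 4.875
Numerator = 72.9302; denominator = Σ(nₕ−1) = 210.
s²ₚ = 72.9302/210 = 0.3472867... → 0.34729.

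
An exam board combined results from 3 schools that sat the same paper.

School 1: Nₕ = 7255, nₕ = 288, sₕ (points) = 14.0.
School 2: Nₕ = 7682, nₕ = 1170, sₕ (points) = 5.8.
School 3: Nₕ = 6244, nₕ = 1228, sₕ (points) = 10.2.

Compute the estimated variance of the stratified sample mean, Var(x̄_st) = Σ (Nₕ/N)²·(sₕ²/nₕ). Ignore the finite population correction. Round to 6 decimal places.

N = 21181; Wₕ = Nₕ/N.
school 1: (7255/21181)²·14.0²/288 = 0.079844590
school 2: (7682/21181)²·5.8²/1170 = 0.003782037
school 3: (6244/21181)²·10.2²/1228 = 0.007362662
Sum = 0.090989289 → 0.090989.

0.090989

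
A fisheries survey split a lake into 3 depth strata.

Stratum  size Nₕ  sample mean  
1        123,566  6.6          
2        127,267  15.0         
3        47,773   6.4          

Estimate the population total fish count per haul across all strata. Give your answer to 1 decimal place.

1: 123566·6.6 = 815535.6
2: 127267·15.0 = 1909005
3: 47773·6.4 = 305747.2
τ̂ = Σ Nₕx̄ₕ = 3030287.8.

3030287.8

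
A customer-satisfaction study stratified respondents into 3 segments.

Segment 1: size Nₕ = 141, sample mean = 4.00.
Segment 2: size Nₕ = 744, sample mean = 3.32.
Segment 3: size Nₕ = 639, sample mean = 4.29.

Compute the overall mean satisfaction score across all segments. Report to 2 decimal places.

3.79

N = 141 + 744 + 639 = 1524.
Weight each subgroup mean by Nₕ/N and sum.
Σ Nₕx̄ₕ = 141·4.00 + 744·3.32 + 639·4.29 = 564 + 2470.08 + 2741.31 = 5775.39.
Divide by N: 5775.39 / 1524 = 3.7896... → 3.79.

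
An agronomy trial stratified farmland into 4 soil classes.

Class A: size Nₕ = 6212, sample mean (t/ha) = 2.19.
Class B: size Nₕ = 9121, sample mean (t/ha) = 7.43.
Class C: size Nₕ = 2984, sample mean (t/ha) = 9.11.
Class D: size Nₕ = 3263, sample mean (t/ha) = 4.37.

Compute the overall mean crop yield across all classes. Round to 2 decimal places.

5.69

x̄_st = (Σ Nₕx̄ₕ) / (Σ Nₕ) = (6212·2.19 + 9121·7.43 + 2984·9.11 + 3263·4.37) / 21580
= 122816.86 / 21580 = 5.6912... → 5.69.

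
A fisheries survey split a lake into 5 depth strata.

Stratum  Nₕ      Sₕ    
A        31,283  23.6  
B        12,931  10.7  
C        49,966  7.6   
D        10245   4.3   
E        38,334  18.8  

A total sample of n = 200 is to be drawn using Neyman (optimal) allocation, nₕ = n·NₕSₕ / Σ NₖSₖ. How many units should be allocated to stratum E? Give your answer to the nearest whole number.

A: NₕSₕ = 31283·23.6 = 738278.8
B: NₕSₕ = 12931·10.7 = 138361.7
C: NₕSₕ = 49966·7.6 = 379741.6
D: NₕSₕ = 10245·4.3 = 44053.5
E: NₕSₕ = 38334·18.8 = 720679.2
Σ NₕSₕ = 2021114.8.
n_E = 200·720679.2/2021114.8 = 71.315... → 71.

71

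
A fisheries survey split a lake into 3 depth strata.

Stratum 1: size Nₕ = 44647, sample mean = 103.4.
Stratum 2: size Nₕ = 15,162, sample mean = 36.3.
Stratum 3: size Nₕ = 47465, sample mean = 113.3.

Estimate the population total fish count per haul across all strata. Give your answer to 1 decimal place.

10544664.9

Population total = Σ Nₕ·x̄ₕ (each stratum's size times its mean).
44647·103.4 + 15162·36.3 + 47465·113.3 = 4616499.8 + 550380.6 + 5377784.5 = 10544664.9.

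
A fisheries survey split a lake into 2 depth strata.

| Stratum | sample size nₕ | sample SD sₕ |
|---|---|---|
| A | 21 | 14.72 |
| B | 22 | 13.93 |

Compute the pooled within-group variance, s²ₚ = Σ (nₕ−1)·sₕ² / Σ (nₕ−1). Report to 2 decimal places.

A: (21−1)·14.72² = 20·216.6784 = 4333.568
B: (22−1)·13.93² = 21·194.0449 = 4074.9429
Numerator = 8408.5109; denominator = Σ(nₕ−1) = 41.
s²ₚ = 8408.5109/41 = 205.0856... → 205.09.

205.09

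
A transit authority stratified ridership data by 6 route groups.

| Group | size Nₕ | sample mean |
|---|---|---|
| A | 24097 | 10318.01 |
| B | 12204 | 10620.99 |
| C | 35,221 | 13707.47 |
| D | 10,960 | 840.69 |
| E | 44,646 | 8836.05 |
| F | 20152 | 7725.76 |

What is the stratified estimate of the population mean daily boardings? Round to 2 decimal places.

9644.49

x̄_st = (Σ Nₕx̄ₕ) / (Σ Nₕ) = (24097·10318.01 + 12204·10620.99 + 35221·13707.47 + 10960·840.69 + 44646·8836.05 + 20152·7725.76) / 147280
= 1420440216.02 / 147280 = 9644.4882... → 9644.49.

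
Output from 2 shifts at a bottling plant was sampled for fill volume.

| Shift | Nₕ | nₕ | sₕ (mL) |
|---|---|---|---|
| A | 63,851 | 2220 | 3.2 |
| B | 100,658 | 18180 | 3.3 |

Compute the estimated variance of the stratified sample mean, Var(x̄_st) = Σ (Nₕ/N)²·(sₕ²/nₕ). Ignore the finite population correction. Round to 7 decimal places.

N = 164509. Term for each stratum: Wₕ²sₕ²/nₕ.
Var(x̄_st) = 0.0006948692 + 0.0002242597 = 0.0009191289 → 0.0009191.

0.0009191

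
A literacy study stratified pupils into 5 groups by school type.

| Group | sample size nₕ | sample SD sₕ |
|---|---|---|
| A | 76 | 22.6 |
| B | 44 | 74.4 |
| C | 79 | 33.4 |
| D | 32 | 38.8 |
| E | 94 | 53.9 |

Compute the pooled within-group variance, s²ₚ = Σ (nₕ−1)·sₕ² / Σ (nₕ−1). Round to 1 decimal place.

2125.6

A: (76−1)·22.6² = 75·510.76 = 38307
B: (44−1)·74.4² = 43·5535.36 = 238020.48
C: (79−1)·33.4² = 78·1115.56 = 87013.68
D: (32−1)·38.8² = 31·1505.44 = 46668.64
E: (94−1)·53.9² = 93·2905.21 = 270184.53
Numerator = 680194.33; denominator = Σ(nₕ−1) = 320.
s²ₚ = 680194.33/320 = 2125.607... → 2125.6.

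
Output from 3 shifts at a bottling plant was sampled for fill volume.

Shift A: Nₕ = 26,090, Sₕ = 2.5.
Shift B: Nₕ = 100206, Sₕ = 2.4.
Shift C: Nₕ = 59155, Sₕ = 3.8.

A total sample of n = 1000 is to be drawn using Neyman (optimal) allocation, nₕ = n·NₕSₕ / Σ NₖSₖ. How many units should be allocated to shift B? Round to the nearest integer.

453

A: NₕSₕ = 26090·2.5 = 65225
B: NₕSₕ = 100206·2.4 = 240494.4
C: NₕSₕ = 59155·3.8 = 224789
Σ NₕSₕ = 530508.4.
n_B = 1000·240494.4/530508.4 = 453.328... → 453.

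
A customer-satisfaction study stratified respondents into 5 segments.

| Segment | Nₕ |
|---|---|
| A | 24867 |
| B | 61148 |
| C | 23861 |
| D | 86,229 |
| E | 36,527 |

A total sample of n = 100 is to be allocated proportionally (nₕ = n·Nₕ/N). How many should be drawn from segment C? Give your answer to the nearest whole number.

10

Share of segment C = 23861/232632 = 0.10257.
Allocate 100 × 0.10257 = 10.257... → 10.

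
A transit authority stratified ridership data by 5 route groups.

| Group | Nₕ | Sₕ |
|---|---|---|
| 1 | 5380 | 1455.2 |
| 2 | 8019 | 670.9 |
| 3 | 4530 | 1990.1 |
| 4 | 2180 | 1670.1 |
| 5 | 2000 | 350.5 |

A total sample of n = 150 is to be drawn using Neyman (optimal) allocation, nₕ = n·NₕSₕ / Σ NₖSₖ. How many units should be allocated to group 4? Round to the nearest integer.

1: NₕSₕ = 5380·1455.2 = 7828976
2: NₕSₕ = 8019·670.9 = 5379947.1
3: NₕSₕ = 4530·1990.1 = 9015153
4: NₕSₕ = 2180·1670.1 = 3640818
5: NₕSₕ = 2000·350.5 = 701000
Σ NₕSₕ = 26565894.1.
n_4 = 150·3640818/26565894.1 = 20.557... → 21.

21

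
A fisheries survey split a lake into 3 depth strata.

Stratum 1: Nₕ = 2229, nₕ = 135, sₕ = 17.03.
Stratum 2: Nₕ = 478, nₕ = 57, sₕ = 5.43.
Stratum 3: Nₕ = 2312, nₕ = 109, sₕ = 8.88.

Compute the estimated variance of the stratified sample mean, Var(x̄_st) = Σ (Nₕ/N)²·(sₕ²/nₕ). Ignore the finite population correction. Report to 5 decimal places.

N = 5019. Term for each stratum: Wₕ²sₕ²/nₕ.
Var(x̄_st) = 0.42372225 + 0.00469187 + 0.15351142 = 0.58192555 → 0.58193.

0.58193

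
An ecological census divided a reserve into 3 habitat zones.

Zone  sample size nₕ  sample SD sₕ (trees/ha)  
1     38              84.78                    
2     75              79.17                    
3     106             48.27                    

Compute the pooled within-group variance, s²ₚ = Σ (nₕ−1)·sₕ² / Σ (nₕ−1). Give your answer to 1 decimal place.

4511.2

1: (38−1)·84.78² = 37·7187.6484 = 265942.9908
2: (75−1)·79.17² = 74·6267.8889 = 463823.7786
3: (106−1)·48.27² = 105·2329.9929 = 244649.2545
Numerator = 974416.0239; denominator = Σ(nₕ−1) = 216.
s²ₚ = 974416.0239/216 = 4511.185... → 4511.2.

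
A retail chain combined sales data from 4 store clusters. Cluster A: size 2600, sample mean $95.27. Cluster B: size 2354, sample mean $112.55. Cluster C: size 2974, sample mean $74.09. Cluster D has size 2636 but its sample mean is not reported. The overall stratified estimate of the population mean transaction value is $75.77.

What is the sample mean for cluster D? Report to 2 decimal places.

25.59

N = 2600 + 2354 + 2974 + 2636 = 10564.
Overall total = μ·N = 75.77·10564 = 800434.28.
Subtract the known strata: 2600·95.27 + 2354·112.55 + 2974·74.09 = 732988.36.
Remaining total for cluster D: 800434.28 − 732988.36 = 67445.92.
Divide by its size: 67445.92 / 2636 = 25.5865... → 25.59.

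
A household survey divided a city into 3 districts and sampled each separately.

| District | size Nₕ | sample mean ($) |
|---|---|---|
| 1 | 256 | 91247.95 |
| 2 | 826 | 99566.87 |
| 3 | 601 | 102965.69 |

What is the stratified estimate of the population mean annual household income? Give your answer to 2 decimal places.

N = 256 + 826 + 601 = 1683.
Overall mean = Σ (Nₕ/N)·x̄ₕ — weight by population share, not a simple average.
Σ Nₕx̄ₕ = 256·91247.95 + 826·99566.87 + 601·102965.69 = 23359475.2 + 82242234.62 + 61882379.69 = 167484089.51.
Divide by N: 167484089.51 / 1683 = 99515.2047... → 99515.20.

99515.20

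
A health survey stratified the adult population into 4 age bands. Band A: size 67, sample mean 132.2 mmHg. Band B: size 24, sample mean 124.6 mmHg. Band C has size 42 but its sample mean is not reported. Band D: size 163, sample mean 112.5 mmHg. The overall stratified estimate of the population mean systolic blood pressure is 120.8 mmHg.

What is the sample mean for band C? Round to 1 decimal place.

N = 67 + 24 + 42 + 163 = 296.
Overall total = μ·N = 120.8·296 = 35756.8.
Subtract the known strata: 67·132.2 + 24·124.6 + 163·112.5 = 30185.3.
Remaining total for band C: 35756.8 − 30185.3 = 5571.5.
Divide by its size: 5571.5 / 42 = 132.655... → 132.7.

132.7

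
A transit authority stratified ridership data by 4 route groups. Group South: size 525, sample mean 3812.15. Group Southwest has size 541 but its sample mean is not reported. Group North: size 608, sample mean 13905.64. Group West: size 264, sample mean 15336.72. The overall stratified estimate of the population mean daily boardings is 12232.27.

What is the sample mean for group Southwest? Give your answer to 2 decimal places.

17007.83

Σ Nₕx̄ₕ = N·μ, so 541·x̄_Southwest = 1938·12232.27 − (525·3812.15 + 608·13905.64 + 264·15336.72).
= 23706139.26 − 14504901.95 = 9201237.31.
x̄_Southwest = 9201237.31 / 541 = 17007.8324... → 17007.83.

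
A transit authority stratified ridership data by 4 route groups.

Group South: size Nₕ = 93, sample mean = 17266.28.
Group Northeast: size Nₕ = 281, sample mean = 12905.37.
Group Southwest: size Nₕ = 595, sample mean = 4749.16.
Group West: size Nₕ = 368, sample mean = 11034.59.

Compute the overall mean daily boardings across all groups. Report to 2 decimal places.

N = 1337; weights Wₕ = Nₕ/N = (0.0696, 0.2102, 0.4450, 0.2752).
x̄_st = Σ Wₕ·x̄ₕ = 0.0696·17266.28 + 0.2102·12905.37 + 0.4450·4749.16 + 0.2752·11034.59 ≈ 9064.0631...
→ 9064.06.

9064.06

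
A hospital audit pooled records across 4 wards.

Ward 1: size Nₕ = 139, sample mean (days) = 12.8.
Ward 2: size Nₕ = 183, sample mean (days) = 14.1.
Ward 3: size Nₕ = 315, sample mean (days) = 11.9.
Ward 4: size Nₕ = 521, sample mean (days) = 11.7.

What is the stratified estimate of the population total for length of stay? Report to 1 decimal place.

14203.7

1: 139·12.8 = 1779.2
2: 183·14.1 = 2580.3
3: 315·11.9 = 3748.5
4: 521·11.7 = 6095.7
τ̂ = Σ Nₕx̄ₕ = 14203.7.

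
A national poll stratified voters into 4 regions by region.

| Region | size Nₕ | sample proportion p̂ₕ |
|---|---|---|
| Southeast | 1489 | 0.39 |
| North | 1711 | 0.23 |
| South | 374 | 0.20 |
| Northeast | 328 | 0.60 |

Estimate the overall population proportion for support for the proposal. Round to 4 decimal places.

Wₕ = Nₕ/N with N = 3902: 0.3816, 0.4385, 0.0958, 0.0841.
p̂_st = 0.3816·0.39 + 0.4385·0.23 + 0.0958·0.20 + 0.0841·0.60 ≈ 0.319282... → 0.3193.

0.3193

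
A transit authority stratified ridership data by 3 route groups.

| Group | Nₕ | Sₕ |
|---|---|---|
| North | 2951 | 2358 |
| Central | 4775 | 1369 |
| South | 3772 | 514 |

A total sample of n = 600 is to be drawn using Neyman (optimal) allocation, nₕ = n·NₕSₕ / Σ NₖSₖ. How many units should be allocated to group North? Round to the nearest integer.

271

North: NₕSₕ = 2951·2358 = 6958458
Central: NₕSₕ = 4775·1369 = 6536975
South: NₕSₕ = 3772·514 = 1938808
Σ NₕSₕ = 15434241.
n_North = 600·6958458/15434241 = 270.507... → 271.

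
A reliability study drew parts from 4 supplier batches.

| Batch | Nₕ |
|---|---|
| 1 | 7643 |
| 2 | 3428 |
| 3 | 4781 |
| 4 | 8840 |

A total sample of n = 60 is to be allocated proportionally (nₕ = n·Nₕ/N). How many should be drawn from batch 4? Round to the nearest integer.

Share of batch 4 = 8840/24692 = 0.35801.
Allocate 60 × 0.35801 = 21.481... → 21.

21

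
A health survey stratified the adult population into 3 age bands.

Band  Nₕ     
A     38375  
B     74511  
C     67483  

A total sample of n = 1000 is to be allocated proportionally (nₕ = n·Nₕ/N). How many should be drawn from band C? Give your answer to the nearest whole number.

374

Share of band C = 67483/180369 = 0.37414.
Allocate 1000 × 0.37414 = 374.139... → 374.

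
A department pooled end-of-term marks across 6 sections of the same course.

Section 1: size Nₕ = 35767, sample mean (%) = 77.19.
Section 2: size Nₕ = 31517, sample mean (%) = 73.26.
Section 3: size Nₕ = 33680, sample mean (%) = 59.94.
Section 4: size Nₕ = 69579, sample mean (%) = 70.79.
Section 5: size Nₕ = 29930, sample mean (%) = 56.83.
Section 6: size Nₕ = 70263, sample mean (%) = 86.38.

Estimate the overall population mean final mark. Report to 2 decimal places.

N = 35767 + 31517 + 33680 + 69579 + 29930 + 70263 = 270736.
The stratified mean weights each stratum mean by its population share Nₕ/N.
Σ Nₕx̄ₕ = 35767·77.19 + 31517·73.26 + 33680·59.94 + 69579·70.79 + 29930·56.83 + 70263·86.38 = 2760854.73 + 2308935.42 + 2018779.2 + 4925497.41 + 1700921.9 + 6069317.94 = 19784306.6.
Divide by N: 19784306.6 / 270736 = 73.0760... → 73.08.

73.08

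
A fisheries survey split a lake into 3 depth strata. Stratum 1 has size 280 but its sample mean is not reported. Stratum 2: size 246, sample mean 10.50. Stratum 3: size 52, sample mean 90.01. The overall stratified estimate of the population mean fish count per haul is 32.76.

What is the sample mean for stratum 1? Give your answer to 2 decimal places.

Σ Nₕx̄ₕ = N·μ, so 280·x̄_1 = 578·32.76 − (246·10.50 + 52·90.01).
= 18935.28 − 7263.52 = 11671.76.
x̄_1 = 11671.76 / 280 = 41.6849... → 41.68.

41.68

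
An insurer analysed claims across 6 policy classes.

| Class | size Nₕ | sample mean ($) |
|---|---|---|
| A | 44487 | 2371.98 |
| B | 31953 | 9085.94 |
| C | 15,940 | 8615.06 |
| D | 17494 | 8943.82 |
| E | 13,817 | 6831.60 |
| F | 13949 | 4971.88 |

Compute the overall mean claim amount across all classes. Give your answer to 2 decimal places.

6200.07

x̄_st = (Σ Nₕx̄ₕ) / (Σ Nₕ) = (44487·2371.98 + 31953·9085.94 + 15940·8615.06 + 17494·8943.82 + 13817·6831.60 + 13949·4971.88) / 137640
= 853377529.88 / 137640 = 6200.0692... → 6200.07.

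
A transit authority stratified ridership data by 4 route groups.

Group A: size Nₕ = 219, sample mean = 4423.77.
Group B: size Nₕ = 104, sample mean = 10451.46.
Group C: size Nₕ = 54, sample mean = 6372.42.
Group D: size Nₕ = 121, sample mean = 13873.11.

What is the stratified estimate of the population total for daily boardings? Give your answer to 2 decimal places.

Estimate total by summing Nₕ·x̄ₕ over strata.
219·4423.77 + 104·10451.46 + 54·6372.42 + 121·13873.11 = 968805.63 + 1086951.84 + 344110.68 + 1678646.31 = 4078514.46.

4078514.46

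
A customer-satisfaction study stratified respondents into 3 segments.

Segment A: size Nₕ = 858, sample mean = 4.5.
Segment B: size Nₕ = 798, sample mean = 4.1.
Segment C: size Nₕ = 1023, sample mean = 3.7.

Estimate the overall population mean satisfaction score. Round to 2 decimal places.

4.08

N = 2679; weights Wₕ = Nₕ/N = (0.3203, 0.2979, 0.3819).
x̄_st = Σ Wₕ·x̄ₕ = 0.3203·4.5 + 0.2979·4.1 + 0.3819·3.7 ≈ 4.0754...
→ 4.08.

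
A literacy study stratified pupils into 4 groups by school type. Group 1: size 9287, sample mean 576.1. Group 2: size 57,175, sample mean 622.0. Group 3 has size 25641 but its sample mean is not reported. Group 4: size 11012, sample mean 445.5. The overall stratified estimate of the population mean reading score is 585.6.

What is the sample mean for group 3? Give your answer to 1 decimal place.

N = 9287 + 57175 + 25641 + 11012 = 103115.
Overall total = μ·N = 585.6·103115 = 60384144.
Subtract the known strata: 9287·576.1 + 57175·622.0 + 11012·445.5 = 45818936.7.
Remaining total for group 3: 60384144 − 45818936.7 = 14565207.3.
Divide by its size: 14565207.3 / 25641 = 568.044... → 568.0.

568.0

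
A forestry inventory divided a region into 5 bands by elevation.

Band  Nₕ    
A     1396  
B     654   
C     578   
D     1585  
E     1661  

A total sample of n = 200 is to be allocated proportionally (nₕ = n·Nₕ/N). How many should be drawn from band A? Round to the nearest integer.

Share of band A = 1396/5874 = 0.23766.
Allocate 200 × 0.23766 = 47.531... → 48.

48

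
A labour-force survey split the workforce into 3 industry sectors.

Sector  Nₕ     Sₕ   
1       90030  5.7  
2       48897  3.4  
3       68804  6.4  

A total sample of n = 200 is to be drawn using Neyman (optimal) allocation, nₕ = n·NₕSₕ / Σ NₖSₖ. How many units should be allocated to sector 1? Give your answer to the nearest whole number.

92

1: NₕSₕ = 90030·5.7 = 513171
2: NₕSₕ = 48897·3.4 = 166249.8
3: NₕSₕ = 68804·6.4 = 440345.6
Σ NₕSₕ = 1119766.4.
n_1 = 200·513171/1119766.4 = 91.657... → 92.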